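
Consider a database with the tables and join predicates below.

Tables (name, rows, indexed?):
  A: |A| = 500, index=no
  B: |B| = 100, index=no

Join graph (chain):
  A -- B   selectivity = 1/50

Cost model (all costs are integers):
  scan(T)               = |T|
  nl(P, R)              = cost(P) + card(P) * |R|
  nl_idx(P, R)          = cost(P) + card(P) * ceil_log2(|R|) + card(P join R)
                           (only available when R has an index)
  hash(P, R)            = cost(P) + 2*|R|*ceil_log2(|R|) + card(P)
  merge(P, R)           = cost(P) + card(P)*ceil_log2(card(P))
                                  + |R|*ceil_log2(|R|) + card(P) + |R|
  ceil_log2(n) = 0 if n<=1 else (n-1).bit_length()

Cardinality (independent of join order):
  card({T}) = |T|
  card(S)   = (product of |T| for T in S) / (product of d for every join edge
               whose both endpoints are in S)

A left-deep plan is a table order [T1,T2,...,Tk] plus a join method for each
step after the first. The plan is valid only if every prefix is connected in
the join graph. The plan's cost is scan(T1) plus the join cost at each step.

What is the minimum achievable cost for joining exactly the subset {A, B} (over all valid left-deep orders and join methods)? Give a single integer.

2400

Selinger DP over subsets of {A,B}:
  {A}: scan cost=500, card=500
  {B}: scan cost=100, card=100
  {AB}: card=1000; try (B,hash)→2400, (A,merge)→5900, (B,merge)→6300, (A,hash)→9200, (A,nl)→50100, (B,nl)→50500; best=2400 via (B,hash)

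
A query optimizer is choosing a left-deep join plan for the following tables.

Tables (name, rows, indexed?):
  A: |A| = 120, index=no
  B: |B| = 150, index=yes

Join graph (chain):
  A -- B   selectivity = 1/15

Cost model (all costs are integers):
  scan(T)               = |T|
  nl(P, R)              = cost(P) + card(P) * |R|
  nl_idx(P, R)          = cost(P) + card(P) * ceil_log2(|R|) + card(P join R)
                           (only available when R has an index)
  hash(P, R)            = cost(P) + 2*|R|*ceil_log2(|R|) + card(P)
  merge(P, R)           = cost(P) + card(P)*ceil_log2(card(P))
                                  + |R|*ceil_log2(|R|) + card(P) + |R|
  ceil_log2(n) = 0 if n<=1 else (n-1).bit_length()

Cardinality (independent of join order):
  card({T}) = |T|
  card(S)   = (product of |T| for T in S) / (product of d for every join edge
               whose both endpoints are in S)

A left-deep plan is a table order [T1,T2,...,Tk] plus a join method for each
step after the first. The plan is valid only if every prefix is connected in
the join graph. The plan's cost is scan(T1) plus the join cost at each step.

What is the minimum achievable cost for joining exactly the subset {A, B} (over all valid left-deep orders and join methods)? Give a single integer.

Selinger DP over subsets of {A,B}:
  {A}: scan cost=120, card=120
  {B}: scan cost=150, card=150
  {AB}: card=1200; try (A,hash)→1980, (B,nl_idx)→2280, (B,merge)→2430, (A,merge)→2460, (B,hash)→2640, (B,nl)→18120 …(+1); best=1980 via (A,hash)

1980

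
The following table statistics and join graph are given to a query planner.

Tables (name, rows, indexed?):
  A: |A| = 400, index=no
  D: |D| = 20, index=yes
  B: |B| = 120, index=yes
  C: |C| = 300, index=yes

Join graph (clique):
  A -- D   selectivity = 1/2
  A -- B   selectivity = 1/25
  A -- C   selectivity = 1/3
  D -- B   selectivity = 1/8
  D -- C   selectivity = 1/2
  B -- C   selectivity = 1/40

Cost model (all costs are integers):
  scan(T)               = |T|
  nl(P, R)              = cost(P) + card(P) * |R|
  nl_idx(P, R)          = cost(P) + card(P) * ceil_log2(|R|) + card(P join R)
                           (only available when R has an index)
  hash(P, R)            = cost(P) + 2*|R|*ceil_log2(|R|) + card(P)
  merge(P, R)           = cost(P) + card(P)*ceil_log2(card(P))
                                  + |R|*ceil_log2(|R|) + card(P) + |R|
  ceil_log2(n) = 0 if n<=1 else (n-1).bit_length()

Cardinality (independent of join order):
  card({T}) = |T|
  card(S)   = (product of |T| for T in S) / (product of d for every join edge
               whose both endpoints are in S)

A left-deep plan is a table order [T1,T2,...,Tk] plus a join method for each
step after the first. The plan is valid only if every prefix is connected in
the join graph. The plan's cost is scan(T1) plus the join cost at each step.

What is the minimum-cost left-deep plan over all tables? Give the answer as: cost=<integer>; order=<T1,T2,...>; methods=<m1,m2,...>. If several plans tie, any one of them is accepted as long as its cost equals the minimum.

cost=11525; order=B,C,D,A; methods=nl_idx,hash,hash

Selinger DP (subsets sized 1..n):
  {A}: scan cost=400, card=400
  {D}: scan cost=20, card=20
  {B}: scan cost=120, card=120
  {C}: scan cost=300, card=300
  {AD}: card=4000; try (D,hash)→1000, (A,merge)→4140, (D,merge)→4520, (D,nl_idx)→6400, (A,hash)→7240, (A,nl)→8020 …(+1); best=1000 via (D,hash)
  {AB}: card=1920; try (B,hash)→2480, (A,merge)→5080, (B,nl_idx)→5120, (B,merge)→5360, (A,hash)→7440, (A,nl)→48120 …(+1); best=2480 via (B,hash)
  {AC}: card=40000; try (C,hash)→6200, (A,merge)→7300, (C,merge)→7400, (A,hash)→7800, (C,nl_idx)→44000, (A,nl)→120300 …(+1); best=6200 via (C,hash)
  {BD}: card=300; try (D,hash)→440, (B,nl_idx)→460, (D,nl_idx)→1020, (B,merge)→1100, (D,merge)→1200, (B,hash)→1720 …(+2); best=440 via (D,hash)
  {CD}: card=3000; try (D,hash)→800, (C,merge)→3140, (C,nl_idx)→3200, (D,merge)→3420, (D,nl_idx)→4800, (C,hash)→5440 …(+2); best=800 via (D,hash)
  {BC}: card=900; try (C,nl_idx)→2100, (B,hash)→2280, (B,nl_idx)→3300, (C,merge)→4080, (B,merge)→4260, (C,hash)→5640 …(+2); best=2100 via (C,nl_idx)
  {ABD}: card=2400; try (D,hash)→4600, (B,hash)→6680, (A,merge)→7440, (A,hash)→7940, (D,nl_idx)→14480, (D,merge)→25640 …(+5); best=4600 via (D,hash)
  {ACD}: card=200000; try (C,hash)→10400, (A,hash)→11000, (A,merge)→43800, (D,hash)→46400, (C,merge)→56000, (C,nl_idx)→237000 …(+5); best=10400 via (C,hash)
  {ABC}: card=4800; try (C,hash)→9800, (A,hash)→10200, (A,merge)→16000, (C,nl_idx)→24560, (C,merge)→28520, (B,hash)→47880 …(+5); best=9800 via (C,hash)
  {BCD}: card=1125; try (D,hash)→3200, (C,nl_idx)→4265, (B,hash)→5480, (C,hash)→6140, (C,merge)→6440, (D,nl_idx)→7725 …(+6); best=3200 via (D,hash)
  {ABCD}: card=3000; try (A,hash)→11525, (C,hash)→12400, (D,hash)→14800, (A,merge)→20700, (C,nl_idx)→29200, (D,nl_idx)→36800 …(+9); best=11525 via (A,hash)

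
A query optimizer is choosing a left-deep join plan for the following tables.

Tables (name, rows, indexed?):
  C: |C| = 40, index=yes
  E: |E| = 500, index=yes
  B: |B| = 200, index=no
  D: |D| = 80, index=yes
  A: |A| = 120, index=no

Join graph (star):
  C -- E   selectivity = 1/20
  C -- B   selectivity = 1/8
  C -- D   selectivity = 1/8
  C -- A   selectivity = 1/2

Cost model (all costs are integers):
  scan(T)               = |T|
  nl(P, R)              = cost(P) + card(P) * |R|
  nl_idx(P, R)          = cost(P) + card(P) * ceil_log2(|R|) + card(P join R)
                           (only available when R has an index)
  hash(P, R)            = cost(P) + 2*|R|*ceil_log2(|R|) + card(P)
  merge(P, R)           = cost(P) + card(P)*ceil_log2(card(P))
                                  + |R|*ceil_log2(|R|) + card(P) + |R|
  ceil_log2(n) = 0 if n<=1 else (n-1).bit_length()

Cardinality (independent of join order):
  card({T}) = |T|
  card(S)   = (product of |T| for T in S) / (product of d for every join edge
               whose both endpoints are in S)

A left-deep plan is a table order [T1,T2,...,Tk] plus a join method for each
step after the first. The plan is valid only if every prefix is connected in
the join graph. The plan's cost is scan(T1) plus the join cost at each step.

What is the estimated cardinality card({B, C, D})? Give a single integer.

10000

Tables in S: B(200), C(40), D(80)
Edges inside S: C-B(d=8), C-D(d=8)
numerator = 200 * 40 * 80 = 640000
denominator = 8 * 8 = 64
card(S) = 640000 / 64 = 10000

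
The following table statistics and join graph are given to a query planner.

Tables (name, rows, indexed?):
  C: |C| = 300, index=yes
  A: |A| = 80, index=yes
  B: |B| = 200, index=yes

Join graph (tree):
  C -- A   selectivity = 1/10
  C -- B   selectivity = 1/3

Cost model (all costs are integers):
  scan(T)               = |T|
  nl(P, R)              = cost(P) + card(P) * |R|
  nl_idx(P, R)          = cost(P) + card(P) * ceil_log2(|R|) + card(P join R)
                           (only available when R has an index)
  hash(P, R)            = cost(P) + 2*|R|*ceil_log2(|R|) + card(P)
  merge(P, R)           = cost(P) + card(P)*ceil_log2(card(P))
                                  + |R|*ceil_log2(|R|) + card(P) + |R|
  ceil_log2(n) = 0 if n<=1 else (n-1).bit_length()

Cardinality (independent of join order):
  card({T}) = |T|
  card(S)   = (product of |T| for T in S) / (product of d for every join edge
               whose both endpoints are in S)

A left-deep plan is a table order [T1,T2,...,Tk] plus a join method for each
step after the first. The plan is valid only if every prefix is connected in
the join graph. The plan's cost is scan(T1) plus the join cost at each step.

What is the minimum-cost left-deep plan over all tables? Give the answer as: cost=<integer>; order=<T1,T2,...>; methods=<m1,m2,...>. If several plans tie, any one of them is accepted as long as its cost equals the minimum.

Selinger DP (subsets sized 1..n):
  {C}: scan cost=300, card=300
  {A}: scan cost=80, card=80
  {B}: scan cost=200, card=200
  {AC}: card=2400; try (A,hash)→1720, (C,nl_idx)→3200, (C,merge)→3720, (A,merge)→3940, (A,nl_idx)→4800, (C,hash)→5560 …(+2); best=1720 via (A,hash)
  {BC}: card=20000; try (B,hash)→3800, (C,merge)→5000, (B,merge)→5100, (C,hash)→5800, (C,nl_idx)→22000, (B,nl_idx)→22700 …(+2); best=3800 via (B,hash)
  {ABC}: card=160000; try (B,hash)→7320, (A,hash)→24920, (B,merge)→34720, (B,nl_idx)→180920, (A,nl_idx)→303800, (A,merge)→324440 …(+2); best=7320 via (B,hash)

cost=7320; order=C,A,B; methods=hash,hash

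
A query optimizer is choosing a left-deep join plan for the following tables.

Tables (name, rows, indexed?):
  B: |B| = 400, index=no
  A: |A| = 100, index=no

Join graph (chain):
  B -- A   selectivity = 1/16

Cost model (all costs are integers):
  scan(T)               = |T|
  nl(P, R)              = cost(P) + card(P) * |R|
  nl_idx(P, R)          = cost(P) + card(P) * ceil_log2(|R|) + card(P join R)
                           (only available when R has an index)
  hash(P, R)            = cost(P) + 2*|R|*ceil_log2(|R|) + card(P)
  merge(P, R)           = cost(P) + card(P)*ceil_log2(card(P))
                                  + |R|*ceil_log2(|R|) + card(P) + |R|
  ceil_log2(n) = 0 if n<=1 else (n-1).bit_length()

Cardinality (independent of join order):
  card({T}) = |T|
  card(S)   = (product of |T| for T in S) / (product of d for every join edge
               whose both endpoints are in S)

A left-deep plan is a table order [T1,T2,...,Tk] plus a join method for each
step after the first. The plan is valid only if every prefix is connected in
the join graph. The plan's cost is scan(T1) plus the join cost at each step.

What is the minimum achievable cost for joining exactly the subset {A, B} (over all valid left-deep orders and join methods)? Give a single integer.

Selinger DP over subsets of {A,B}:
  {B}: scan cost=400, card=400
  {A}: scan cost=100, card=100
  {AB}: card=2500; try (A,hash)→2200, (B,merge)→4900, (A,merge)→5200, (B,hash)→7400, (B,nl)→40100, (A,nl)→40400; best=2200 via (A,hash)

2200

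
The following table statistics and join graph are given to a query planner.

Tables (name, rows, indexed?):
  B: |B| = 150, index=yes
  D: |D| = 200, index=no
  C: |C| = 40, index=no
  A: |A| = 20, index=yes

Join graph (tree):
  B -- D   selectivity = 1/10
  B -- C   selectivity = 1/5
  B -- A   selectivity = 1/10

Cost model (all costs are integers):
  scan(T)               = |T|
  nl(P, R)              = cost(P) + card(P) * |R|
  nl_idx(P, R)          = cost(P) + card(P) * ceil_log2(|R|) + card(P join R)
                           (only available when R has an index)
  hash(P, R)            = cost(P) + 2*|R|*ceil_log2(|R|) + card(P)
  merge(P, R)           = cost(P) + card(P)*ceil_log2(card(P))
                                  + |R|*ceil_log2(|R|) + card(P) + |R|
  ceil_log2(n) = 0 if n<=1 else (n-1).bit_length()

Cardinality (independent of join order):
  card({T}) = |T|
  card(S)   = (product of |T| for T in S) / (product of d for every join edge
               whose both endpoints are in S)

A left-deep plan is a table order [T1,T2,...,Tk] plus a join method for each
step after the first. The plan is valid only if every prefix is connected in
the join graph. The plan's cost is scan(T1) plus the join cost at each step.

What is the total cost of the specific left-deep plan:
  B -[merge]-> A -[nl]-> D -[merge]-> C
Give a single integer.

145900

step 1: scan B: cost=150, card=150
step 2: join A via merge
    card(P join A) = 150*20/(10) = 300
    cost = 150 + 150*8 + 20*5 + 150 + 20 = 1620
step 3: join D via nl
    card(P join D) = 300*200/(10) = 6000
    cost = 1620 + 300*200 = 61620
step 4: join C via merge
    card(P join C) = 6000*40/(5) = 48000
    cost = 61620 + 6000*13 + 40*6 + 6000 + 40 = 145900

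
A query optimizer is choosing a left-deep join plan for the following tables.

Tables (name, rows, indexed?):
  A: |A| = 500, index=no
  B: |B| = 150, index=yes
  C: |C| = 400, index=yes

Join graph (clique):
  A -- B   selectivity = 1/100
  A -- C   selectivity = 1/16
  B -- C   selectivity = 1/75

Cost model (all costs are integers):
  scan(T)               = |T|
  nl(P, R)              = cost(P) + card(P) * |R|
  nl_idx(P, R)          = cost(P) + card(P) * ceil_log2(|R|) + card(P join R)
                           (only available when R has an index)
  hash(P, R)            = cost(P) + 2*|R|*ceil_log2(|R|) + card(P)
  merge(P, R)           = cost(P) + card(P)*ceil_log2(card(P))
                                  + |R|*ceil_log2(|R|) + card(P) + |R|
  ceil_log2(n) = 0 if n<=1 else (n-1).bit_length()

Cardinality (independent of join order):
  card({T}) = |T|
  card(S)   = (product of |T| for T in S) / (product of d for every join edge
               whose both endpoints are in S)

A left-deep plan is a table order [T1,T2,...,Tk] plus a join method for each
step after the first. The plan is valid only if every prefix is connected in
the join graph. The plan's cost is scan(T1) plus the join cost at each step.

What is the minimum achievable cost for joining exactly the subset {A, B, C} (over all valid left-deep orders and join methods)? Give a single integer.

10400

Selinger DP over subsets of {A,B,C}:
  {A}: scan cost=500, card=500
  {B}: scan cost=150, card=150
  {C}: scan cost=400, card=400
  {AB}: card=750; try (B,hash)→3400, (B,nl_idx)→5250, (A,merge)→6500, (B,merge)→6850, (A,hash)→9300, (A,nl)→75150 …(+1); best=3400 via (B,hash)
  {AC}: card=12500; try (C,hash)→8200, (A,merge)→9400, (C,merge)→9500, (A,hash)→9800, (C,nl_idx)→17500, (A,nl)→200400 …(+1); best=8200 via (C,hash)
  {BC}: card=800; try (C,nl_idx)→2300, (B,hash)→3200, (B,nl_idx)→4400, (C,merge)→5500, (B,merge)→5750, (C,hash)→7500 …(+2); best=2300 via (C,nl_idx)
  {ABC}: card=250; try (C,nl_idx)→10400, (C,hash)→11350, (A,hash)→12100, (C,merge)→15650, (A,merge)→16100, (B,hash)→23100 …(+5); best=10400 via (C,nl_idx)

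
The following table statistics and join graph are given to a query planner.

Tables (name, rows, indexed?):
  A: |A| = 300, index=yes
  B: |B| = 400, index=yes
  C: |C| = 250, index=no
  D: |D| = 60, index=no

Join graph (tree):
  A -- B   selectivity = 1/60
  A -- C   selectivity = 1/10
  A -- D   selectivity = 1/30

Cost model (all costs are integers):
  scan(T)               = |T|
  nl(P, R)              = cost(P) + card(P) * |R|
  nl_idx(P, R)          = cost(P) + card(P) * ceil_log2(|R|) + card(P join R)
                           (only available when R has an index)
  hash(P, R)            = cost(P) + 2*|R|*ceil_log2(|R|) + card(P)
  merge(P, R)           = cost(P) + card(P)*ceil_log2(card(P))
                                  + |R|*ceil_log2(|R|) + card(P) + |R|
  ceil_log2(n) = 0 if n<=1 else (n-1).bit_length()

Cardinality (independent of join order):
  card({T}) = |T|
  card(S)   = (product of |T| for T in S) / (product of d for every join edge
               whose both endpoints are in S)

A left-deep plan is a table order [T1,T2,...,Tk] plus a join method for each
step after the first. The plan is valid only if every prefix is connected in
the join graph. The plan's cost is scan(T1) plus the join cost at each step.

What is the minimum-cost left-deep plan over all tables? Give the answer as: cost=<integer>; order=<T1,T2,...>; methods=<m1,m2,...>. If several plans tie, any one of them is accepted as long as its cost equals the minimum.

cost=15720; order=A,B,D,C; methods=nl_idx,hash,hash

Selinger DP (subsets sized 1..n):
  {A}: scan cost=300, card=300
  {B}: scan cost=400, card=400
  {C}: scan cost=250, card=250
  {D}: scan cost=60, card=60
  {AB}: card=2000; try (B,nl_idx)→5000, (A,nl_idx)→6000, (A,hash)→6200, (B,merge)→7300, (A,merge)→7400, (B,hash)→7800 …(+2); best=5000 via (B,nl_idx)
  {AC}: card=7500; try (C,hash)→4600, (A,merge)→5500, (C,merge)→5550, (A,hash)→5900, (A,nl_idx)→10000, (A,nl)→75250 …(+1); best=4600 via (C,hash)
  {AD}: card=600; try (A,nl_idx)→1200, (D,hash)→1320, (A,merge)→3480, (D,merge)→3720, (A,hash)→5520, (A,nl)→18060 …(+1); best=1200 via (A,nl_idx)
  {ABC}: card=50000; try (C,hash)→11000, (B,hash)→19300, (C,merge)→31250, (B,merge)→113600, (B,nl_idx)→122100, (C,nl)→505000 …(+1); best=11000 via (C,hash)
  {ABD}: card=4000; try (D,hash)→7720, (B,hash)→9000, (B,nl_idx)→10600, (B,merge)→11800, (D,merge)→29420, (D,nl)→125000 …(+1); best=7720 via (D,hash)
  {ACD}: card=15000; try (C,hash)→5800, (C,merge)→10050, (D,hash)→12820, (D,merge)→110020, (C,nl)→151200, (D,nl)→454600; best=5800 via (C,hash)
  {ABCD}: card=100000; try (C,hash)→15720, (B,hash)→28000, (D,hash)→61720, (C,merge)→61970, (B,merge)→234800, (B,nl_idx)→240800 …(+4); best=15720 via (C,hash)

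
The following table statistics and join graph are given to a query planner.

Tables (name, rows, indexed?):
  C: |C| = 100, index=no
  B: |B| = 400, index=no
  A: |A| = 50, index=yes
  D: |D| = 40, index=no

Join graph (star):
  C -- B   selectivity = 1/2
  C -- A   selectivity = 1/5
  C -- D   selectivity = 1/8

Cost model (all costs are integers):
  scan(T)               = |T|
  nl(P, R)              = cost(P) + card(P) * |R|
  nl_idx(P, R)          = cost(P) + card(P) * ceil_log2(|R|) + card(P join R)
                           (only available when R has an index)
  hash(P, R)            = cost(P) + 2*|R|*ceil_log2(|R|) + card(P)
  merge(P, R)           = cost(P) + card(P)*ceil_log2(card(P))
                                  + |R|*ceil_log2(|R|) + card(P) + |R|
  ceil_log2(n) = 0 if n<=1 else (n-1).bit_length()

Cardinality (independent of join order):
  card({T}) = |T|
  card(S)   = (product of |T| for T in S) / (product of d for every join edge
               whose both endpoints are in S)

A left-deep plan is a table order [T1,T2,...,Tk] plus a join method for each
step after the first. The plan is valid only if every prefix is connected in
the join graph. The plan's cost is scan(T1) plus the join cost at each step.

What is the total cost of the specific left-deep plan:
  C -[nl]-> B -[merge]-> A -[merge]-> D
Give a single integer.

4160730

step 1: scan C: cost=100, card=100
step 2: join B via nl
    card(P join B) = 100*400/(2) = 20000
    cost = 100 + 100*400 = 40100
step 3: join A via merge
    card(P join A) = 20000*50/(5) = 200000
    cost = 40100 + 20000*15 + 50*6 + 20000 + 50 = 360450
step 4: join D via merge
    card(P join D) = 200000*40/(8) = 1000000
    cost = 360450 + 200000*18 + 40*6 + 200000 + 40 = 4160730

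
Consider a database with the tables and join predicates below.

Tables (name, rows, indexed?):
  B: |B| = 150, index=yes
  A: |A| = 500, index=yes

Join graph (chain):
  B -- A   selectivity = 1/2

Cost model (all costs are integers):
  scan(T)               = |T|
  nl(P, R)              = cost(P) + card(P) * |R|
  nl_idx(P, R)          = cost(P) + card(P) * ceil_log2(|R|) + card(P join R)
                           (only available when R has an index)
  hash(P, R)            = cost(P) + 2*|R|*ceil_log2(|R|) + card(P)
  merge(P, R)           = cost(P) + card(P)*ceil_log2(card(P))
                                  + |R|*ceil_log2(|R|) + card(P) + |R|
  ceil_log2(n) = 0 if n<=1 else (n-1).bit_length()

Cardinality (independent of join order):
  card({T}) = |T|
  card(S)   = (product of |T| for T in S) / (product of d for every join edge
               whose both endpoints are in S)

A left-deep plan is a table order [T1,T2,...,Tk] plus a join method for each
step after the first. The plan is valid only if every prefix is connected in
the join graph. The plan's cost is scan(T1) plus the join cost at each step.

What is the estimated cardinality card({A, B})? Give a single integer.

37500

Tables in S: A(500), B(150)
Edges inside S: B-A(d=2)
numerator = 500 * 150 = 75000
denominator = 2 = 2
card(S) = 75000 / 2 = 37500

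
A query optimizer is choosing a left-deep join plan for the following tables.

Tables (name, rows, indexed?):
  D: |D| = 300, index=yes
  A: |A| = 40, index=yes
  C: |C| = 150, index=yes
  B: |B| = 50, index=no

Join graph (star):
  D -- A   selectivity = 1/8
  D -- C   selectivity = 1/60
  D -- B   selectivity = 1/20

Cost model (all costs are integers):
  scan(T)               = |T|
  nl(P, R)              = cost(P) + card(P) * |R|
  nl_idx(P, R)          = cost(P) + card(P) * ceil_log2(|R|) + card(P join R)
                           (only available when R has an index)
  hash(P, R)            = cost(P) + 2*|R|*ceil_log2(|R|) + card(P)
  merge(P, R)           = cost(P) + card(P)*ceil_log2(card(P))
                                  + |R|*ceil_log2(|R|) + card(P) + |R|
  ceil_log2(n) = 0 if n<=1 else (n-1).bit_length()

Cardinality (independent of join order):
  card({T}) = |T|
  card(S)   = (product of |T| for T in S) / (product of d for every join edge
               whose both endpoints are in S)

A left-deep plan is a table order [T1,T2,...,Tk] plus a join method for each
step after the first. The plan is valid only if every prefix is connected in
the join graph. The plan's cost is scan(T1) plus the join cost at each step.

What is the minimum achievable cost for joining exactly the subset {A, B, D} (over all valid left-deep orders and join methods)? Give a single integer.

2430

Selinger DP over subsets of {A,B,D}:
  {D}: scan cost=300, card=300
  {A}: scan cost=40, card=40
  {B}: scan cost=50, card=50
  {AD}: card=1500; try (A,hash)→1080, (D,nl_idx)→1900, (D,merge)→3320, (A,merge)→3580, (A,nl_idx)→3600, (D,hash)→5480 …(+2); best=1080 via (A,hash)
  {BD}: card=750; try (B,hash)→1200, (D,nl_idx)→1250, (D,merge)→3400, (B,merge)→3650, (D,hash)→5500, (D,nl)→15050 …(+1); best=1200 via (B,hash)
  {ABD}: card=3750; try (A,hash)→2430, (B,hash)→3180, (A,nl_idx)→9450, (A,merge)→9730, (B,merge)→19430, (A,nl)→31200 …(+1); best=2430 via (A,hash)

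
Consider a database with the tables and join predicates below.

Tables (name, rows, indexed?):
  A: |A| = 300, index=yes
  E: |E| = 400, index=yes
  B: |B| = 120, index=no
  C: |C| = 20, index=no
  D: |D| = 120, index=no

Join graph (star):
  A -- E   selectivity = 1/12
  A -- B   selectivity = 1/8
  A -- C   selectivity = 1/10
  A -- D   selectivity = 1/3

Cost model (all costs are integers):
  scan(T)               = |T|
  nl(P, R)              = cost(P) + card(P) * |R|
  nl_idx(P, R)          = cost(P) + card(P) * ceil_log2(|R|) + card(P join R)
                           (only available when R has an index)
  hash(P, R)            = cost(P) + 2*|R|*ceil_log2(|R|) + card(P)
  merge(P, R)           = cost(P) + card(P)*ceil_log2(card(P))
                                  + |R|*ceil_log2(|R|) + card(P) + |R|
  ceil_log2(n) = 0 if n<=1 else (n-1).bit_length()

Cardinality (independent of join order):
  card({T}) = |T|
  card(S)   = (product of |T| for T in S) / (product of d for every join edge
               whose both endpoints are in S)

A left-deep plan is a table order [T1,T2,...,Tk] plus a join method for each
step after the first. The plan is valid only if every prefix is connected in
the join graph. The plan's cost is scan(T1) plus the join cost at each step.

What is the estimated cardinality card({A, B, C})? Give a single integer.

9000

Tables in S: A(300), B(120), C(20)
Edges inside S: A-B(d=8), A-C(d=10)
numerator = 300 * 120 * 20 = 720000
denominator = 8 * 10 = 80
card(S) = 720000 / 80 = 9000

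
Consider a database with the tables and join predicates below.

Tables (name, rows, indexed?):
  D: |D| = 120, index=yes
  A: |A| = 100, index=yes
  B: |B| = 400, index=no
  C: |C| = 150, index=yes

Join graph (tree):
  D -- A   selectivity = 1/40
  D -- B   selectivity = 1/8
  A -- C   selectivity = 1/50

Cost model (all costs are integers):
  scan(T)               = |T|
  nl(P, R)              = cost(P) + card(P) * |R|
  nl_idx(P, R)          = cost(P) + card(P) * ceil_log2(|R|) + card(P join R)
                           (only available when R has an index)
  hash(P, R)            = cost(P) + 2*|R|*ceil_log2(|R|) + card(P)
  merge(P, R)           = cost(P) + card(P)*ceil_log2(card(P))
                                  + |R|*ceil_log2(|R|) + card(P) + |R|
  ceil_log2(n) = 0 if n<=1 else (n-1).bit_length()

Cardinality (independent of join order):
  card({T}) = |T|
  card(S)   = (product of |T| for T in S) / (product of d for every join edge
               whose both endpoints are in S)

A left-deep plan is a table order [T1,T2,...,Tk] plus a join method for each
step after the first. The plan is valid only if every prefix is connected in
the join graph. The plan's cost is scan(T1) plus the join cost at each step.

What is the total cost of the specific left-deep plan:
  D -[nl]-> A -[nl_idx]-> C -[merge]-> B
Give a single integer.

29320

step 1: scan D: cost=120, card=120
step 2: join A via nl
    card(P join A) = 120*100/(40) = 300
    cost = 120 + 120*100 = 12120
step 3: join C via nl_idx
    card(P join C) = 300*150/(50) = 900
    cost = 12120 + 300*8 + 900 = 15420
step 4: join B via merge
    card(P join B) = 900*400/(8) = 45000
    cost = 15420 + 900*10 + 400*9 + 900 + 400 = 29320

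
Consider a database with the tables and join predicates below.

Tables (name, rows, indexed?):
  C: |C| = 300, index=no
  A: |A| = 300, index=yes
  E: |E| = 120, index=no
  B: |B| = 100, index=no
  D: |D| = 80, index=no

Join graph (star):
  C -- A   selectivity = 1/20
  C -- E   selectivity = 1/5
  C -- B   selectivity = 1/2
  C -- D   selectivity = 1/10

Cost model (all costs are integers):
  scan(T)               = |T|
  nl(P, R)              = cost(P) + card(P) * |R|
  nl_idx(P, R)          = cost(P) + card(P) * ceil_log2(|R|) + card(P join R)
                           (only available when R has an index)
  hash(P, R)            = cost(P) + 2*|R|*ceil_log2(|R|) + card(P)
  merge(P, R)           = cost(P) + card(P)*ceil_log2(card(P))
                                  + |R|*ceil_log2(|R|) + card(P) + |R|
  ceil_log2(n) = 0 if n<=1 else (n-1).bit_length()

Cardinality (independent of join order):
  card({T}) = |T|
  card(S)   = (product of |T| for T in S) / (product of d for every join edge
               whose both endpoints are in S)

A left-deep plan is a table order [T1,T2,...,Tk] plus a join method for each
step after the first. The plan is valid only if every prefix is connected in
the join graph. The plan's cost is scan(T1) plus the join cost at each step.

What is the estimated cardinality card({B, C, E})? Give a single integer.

Tables in S: B(100), C(300), E(120)
Edges inside S: C-E(d=5), C-B(d=2)
numerator = 100 * 300 * 120 = 3600000
denominator = 5 * 2 = 10
card(S) = 3600000 / 10 = 360000

360000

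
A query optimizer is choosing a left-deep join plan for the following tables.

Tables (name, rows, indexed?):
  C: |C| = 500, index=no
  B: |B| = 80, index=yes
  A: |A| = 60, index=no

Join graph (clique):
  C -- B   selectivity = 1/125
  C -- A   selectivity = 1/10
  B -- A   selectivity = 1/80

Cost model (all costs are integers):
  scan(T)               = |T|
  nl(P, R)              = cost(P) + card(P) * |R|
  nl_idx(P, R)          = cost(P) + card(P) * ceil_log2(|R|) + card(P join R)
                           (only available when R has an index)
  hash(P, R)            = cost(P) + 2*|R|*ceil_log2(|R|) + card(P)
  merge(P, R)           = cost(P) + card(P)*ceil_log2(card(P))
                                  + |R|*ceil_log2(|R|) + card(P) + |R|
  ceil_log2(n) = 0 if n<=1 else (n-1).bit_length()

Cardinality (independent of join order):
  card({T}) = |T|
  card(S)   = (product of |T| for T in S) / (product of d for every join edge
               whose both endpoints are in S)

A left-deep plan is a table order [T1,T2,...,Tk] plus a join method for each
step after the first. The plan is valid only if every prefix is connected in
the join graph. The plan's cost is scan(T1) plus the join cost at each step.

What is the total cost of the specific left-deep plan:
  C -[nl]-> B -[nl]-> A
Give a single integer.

59700

step 1: scan C: cost=500, card=500
step 2: join B via nl
    card(P join B) = 500*80/(125) = 320
    cost = 500 + 500*80 = 40500
step 3: join A via nl
    card(P join A) = 320*60/(10*80) = 24
    cost = 40500 + 320*60 = 59700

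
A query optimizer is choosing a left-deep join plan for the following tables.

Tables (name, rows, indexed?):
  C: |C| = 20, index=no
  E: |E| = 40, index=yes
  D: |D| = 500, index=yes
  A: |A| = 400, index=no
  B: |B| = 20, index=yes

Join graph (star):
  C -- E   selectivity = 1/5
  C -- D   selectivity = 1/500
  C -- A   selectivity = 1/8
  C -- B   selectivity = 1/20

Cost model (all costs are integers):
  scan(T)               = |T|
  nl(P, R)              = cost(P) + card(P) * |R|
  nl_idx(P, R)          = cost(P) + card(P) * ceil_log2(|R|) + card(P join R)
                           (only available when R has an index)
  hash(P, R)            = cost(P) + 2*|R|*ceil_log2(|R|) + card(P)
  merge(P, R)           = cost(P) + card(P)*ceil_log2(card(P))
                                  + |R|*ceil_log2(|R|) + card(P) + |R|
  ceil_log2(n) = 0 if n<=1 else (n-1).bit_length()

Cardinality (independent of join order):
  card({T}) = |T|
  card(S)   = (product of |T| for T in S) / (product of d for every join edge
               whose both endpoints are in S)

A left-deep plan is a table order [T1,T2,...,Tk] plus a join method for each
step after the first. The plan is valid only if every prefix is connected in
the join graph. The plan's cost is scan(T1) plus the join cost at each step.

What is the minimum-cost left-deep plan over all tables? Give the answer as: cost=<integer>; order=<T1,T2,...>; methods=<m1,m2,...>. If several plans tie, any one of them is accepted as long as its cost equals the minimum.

cost=5940; order=C,B,D,A,E; methods=nl_idx,nl_idx,merge,hash

Selinger DP (subsets sized 1..n):
  {C}: scan cost=20, card=20
  {E}: scan cost=40, card=40
  {D}: scan cost=500, card=500
  {A}: scan cost=400, card=400
  {B}: scan cost=20, card=20
  {CE}: card=160; try (C,hash)→280, (E,nl_idx)→300, (E,merge)→420, (C,merge)→440, (E,hash)→520, (E,nl)→820 …(+1); best=280 via (C,hash)
  {CD}: card=20; try (D,nl_idx)→220, (C,hash)→1200, (D,merge)→5140, (C,merge)→5620, (D,hash)→9040, (D,nl)→10020 …(+1); best=220 via (D,nl_idx)
  {AC}: card=1000; try (C,hash)→1000, (A,merge)→4140, (C,merge)→4520, (A,hash)→7240, (A,nl)→8020, (C,nl)→8400; best=1000 via (C,hash)
  {BC}: card=20; try (B,nl_idx)→140, (C,hash)→240, (B,hash)→240, (C,merge)→260, (B,merge)→260, (C,nl)→420 …(+1); best=140 via (B,nl_idx)
  {CDE}: card=160; try (E,nl_idx)→500, (E,merge)→620, (E,hash)→720, (E,nl)→1020, (D,nl_idx)→1880, (D,merge)→6720 …(+2); best=500 via (E,nl_idx)
  {ACE}: card=8000; try (E,hash)→2480, (A,merge)→5720, (A,hash)→7640, (E,merge)→12280, (E,nl_idx)→15000, (E,nl)→41000 …(+1); best=2480 via (E,hash)
  {BCE}: card=160; try (E,nl_idx)→420, (E,merge)→540, (E,hash)→640, (B,hash)→640, (E,nl)→940, (B,nl_idx)→1240 …(+2); best=420 via (E,nl_idx)
  {ACD}: card=1000; try (A,merge)→4340, (A,hash)→7440, (A,nl)→8220, (D,hash)→11000, (D,nl_idx)→11000, (D,merge)→17000 …(+1); best=4340 via (A,merge)
  {BCD}: card=20; try (D,nl_idx)→340, (B,nl_idx)→340, (B,hash)→440, (B,merge)→460, (B,nl)→620, (D,merge)→5260 …(+2); best=340 via (D,nl_idx)
  {ABC}: card=1000; try (B,hash)→2200, (A,merge)→4260, (B,nl_idx)→7000, (A,hash)→7360, (A,nl)→8140, (B,merge)→12120 …(+1); best=2200 via (B,hash)
  {ACDE}: card=8000; try (E,hash)→5820, (A,merge)→5940, (A,hash)→7860, (E,merge)→15620, (E,nl_idx)→18340, (D,hash)→19480 …(+5); best=5820 via (E,hash)
  {BCDE}: card=160; try (E,nl_idx)→620, (E,merge)→740, (E,hash)→840, (B,hash)→860, (E,nl)→1140, (B,nl_idx)→1460 …(+6); best=620 via (E,nl_idx)
  {ABCE}: card=8000; try (E,hash)→3680, (A,merge)→5860, (A,hash)→7780, (B,hash)→10680, (E,merge)→13480, (E,nl_idx)→16200 …(+5); best=3680 via (E,hash)
  {ABCD}: card=1000; try (A,merge)→4460, (B,hash)→5540, (A,hash)→7560, (A,nl)→8340, (B,nl_idx)→10340, (D,hash)→12200 …(+5); best=4460 via (A,merge)
  {ABCDE}: card=8000; try (E,hash)→5940, (A,merge)→6060, (A,hash)→7980, (B,hash)→14020, (E,merge)→15740, (E,nl_idx)→18460 …(+9); best=5940 via (E,hash)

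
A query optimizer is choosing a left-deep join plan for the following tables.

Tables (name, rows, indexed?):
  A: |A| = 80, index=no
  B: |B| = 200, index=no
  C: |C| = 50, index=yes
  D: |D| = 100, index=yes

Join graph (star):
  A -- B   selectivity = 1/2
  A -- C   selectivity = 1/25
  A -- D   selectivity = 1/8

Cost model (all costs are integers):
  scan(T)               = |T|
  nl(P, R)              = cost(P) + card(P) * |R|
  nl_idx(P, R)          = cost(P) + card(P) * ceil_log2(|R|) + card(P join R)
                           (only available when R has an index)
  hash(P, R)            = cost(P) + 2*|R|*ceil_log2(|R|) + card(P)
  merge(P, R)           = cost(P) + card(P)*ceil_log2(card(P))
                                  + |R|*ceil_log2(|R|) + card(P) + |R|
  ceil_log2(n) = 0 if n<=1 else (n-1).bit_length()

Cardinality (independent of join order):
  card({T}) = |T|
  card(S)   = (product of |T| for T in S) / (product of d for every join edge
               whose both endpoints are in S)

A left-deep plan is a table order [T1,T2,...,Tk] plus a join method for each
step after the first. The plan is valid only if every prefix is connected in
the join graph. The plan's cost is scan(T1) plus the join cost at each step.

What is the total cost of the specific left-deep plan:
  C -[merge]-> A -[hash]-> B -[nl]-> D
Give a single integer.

step 1: scan C: cost=50, card=50
step 2: join A via merge
    card(P join A) = 50*80/(25) = 160
    cost = 50 + 50*6 + 80*7 + 50 + 80 = 1040
step 3: join B via hash
    card(P join B) = 160*200/(2) = 16000
    cost = 1040 + 2*200*8 + 160 = 4400
step 4: join D via nl
    card(P join D) = 16000*100/(8) = 200000
    cost = 4400 + 16000*100 = 1604400

1604400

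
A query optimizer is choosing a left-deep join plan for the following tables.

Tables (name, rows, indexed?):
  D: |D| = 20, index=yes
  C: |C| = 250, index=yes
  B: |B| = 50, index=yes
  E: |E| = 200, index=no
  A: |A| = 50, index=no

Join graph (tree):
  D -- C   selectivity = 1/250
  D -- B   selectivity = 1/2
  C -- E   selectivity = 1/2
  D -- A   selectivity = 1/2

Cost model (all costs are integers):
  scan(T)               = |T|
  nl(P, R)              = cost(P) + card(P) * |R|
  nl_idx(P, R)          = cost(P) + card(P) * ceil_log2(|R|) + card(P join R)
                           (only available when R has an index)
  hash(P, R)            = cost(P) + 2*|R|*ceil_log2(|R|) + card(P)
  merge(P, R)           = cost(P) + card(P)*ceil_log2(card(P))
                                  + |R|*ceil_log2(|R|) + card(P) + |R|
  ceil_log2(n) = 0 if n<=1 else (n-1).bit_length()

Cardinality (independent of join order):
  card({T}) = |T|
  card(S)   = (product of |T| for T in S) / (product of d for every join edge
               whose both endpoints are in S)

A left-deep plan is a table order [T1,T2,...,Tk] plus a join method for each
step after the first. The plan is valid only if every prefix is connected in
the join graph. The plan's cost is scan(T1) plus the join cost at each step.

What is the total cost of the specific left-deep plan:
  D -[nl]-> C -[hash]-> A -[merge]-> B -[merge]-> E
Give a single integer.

200290

step 1: scan D: cost=20, card=20
step 2: join C via nl
    card(P join C) = 20*250/(250) = 20
    cost = 20 + 20*250 = 5020
step 3: join A via hash
    card(P join A) = 20*50/(2) = 500
    cost = 5020 + 2*50*6 + 20 = 5640
step 4: join B via merge
    card(P join B) = 500*50/(2) = 12500
    cost = 5640 + 500*9 + 50*6 + 500 + 50 = 10990
step 5: join E via merge
    card(P join E) = 12500*200/(2) = 1250000
    cost = 10990 + 12500*14 + 200*8 + 12500 + 200 = 200290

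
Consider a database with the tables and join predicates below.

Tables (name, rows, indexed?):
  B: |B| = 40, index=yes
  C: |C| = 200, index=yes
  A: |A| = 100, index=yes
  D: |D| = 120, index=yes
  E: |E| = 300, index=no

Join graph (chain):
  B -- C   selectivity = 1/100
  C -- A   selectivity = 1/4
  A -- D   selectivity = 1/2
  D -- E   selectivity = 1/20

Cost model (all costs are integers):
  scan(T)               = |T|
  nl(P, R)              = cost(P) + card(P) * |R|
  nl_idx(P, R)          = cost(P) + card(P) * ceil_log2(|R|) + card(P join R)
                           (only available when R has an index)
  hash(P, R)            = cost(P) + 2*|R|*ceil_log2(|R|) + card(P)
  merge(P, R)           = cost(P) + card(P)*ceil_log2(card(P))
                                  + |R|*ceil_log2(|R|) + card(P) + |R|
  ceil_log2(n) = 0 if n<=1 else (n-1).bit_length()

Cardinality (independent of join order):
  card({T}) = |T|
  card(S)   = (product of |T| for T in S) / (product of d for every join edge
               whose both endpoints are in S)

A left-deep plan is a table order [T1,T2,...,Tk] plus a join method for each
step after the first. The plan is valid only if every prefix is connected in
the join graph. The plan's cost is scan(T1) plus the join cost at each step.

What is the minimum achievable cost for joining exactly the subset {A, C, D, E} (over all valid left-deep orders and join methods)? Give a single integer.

98680

Selinger DP over subsets of {A,C,D,E}:
  {C}: scan cost=200, card=200
  {A}: scan cost=100, card=100
  {D}: scan cost=120, card=120
  {E}: scan cost=300, card=300
  {AC}: card=5000; try (A,hash)→1800, (C,merge)→2700, (A,merge)→2800, (C,hash)→3400, (C,nl_idx)→5900, (A,nl_idx)→6600 …(+2); best=1800 via (A,hash)
  {AD}: card=6000; try (A,hash)→1640, (D,merge)→1860, (D,hash)→1880, (A,merge)→1880, (D,nl_idx)→6800, (A,nl_idx)→6960 …(+2); best=1640 via (A,hash)
  {DE}: card=1800; try (D,hash)→2280, (E,merge)→4080, (D,nl_idx)→4200, (D,merge)→4260, (E,hash)→5640, (E,nl)→36120 …(+1); best=2280 via (D,hash)
  {ACD}: card=300000; try (D,hash)→8480, (C,hash)→10840, (D,merge)→72760, (C,merge)→87440, (D,nl_idx)→336800, (C,nl_idx)→349640 …(+2); best=8480 via (D,hash)
  {ADE}: card=90000; try (A,hash)→5480, (E,hash)→13040, (A,merge)→24680, (E,merge)→88640, (A,nl_idx)→104880, (A,nl)→182280 …(+1); best=5480 via (A,hash)
  {ACDE}: card=4500000; try (C,hash)→98680, (E,hash)→313880, (C,merge)→1627280, (C,nl_idx)→5225480, (E,merge)→6011480, (C,nl)→18005480 …(+1); best=98680 via (C,hash)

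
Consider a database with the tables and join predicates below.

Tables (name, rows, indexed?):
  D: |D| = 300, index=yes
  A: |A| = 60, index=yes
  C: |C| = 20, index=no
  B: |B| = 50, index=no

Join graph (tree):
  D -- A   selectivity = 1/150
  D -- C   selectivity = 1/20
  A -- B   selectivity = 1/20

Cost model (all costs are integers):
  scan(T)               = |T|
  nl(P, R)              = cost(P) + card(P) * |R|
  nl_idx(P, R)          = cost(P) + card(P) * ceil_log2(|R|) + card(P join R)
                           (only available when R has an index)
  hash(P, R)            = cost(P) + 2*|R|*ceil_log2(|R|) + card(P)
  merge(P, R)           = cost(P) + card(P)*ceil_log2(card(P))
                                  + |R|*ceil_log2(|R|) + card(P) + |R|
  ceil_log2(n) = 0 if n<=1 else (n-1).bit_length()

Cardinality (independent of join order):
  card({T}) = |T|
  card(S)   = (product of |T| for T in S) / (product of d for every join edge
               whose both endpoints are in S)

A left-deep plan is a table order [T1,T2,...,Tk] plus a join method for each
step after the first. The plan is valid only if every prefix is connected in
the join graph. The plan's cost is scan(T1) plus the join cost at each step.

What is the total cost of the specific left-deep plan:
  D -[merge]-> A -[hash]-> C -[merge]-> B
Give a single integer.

step 1: scan D: cost=300, card=300
step 2: join A via merge
    card(P join A) = 300*60/(150) = 120
    cost = 300 + 300*9 + 60*6 + 300 + 60 = 3720
step 3: join C via hash
    card(P join C) = 120*20/(20) = 120
    cost = 3720 + 2*20*5 + 120 = 4040
step 4: join B via merge
    card(P join B) = 120*50/(20) = 300
    cost = 4040 + 120*7 + 50*6 + 120 + 50 = 5350

5350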